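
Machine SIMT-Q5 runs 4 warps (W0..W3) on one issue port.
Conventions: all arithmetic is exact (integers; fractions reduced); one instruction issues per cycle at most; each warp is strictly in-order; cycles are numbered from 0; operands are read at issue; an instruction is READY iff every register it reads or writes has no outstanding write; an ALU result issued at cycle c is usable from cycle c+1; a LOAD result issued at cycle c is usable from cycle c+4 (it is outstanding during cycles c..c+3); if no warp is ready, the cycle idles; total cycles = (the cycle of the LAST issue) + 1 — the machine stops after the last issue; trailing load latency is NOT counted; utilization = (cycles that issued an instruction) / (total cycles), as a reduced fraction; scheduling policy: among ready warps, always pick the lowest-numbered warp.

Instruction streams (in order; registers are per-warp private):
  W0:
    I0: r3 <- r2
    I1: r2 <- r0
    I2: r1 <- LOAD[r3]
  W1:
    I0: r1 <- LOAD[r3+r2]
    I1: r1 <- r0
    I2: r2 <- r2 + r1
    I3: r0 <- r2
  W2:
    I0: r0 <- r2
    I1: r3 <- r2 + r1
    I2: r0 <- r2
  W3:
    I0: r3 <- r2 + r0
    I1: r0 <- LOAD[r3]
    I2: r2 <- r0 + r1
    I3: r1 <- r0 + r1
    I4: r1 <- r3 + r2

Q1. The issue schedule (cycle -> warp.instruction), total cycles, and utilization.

cycle 0: W0.I0
cycle 1: W0.I1
cycle 2: W0.I2
cycle 3: W1.I0
cycle 4: W2.I0
cycle 5: W2.I1
cycle 6: W2.I2
cycle 7: W1.I1
cycle 8: W1.I2
cycle 9: W1.I3
cycle 10: W3.I0
cycle 11: W3.I1
cycle 12: idle
cycle 13: idle
cycle 14: idle
cycle 15: W3.I2
cycle 16: W3.I3
cycle 17: W3.I4

Answer: 18 cycles, utilization 5/6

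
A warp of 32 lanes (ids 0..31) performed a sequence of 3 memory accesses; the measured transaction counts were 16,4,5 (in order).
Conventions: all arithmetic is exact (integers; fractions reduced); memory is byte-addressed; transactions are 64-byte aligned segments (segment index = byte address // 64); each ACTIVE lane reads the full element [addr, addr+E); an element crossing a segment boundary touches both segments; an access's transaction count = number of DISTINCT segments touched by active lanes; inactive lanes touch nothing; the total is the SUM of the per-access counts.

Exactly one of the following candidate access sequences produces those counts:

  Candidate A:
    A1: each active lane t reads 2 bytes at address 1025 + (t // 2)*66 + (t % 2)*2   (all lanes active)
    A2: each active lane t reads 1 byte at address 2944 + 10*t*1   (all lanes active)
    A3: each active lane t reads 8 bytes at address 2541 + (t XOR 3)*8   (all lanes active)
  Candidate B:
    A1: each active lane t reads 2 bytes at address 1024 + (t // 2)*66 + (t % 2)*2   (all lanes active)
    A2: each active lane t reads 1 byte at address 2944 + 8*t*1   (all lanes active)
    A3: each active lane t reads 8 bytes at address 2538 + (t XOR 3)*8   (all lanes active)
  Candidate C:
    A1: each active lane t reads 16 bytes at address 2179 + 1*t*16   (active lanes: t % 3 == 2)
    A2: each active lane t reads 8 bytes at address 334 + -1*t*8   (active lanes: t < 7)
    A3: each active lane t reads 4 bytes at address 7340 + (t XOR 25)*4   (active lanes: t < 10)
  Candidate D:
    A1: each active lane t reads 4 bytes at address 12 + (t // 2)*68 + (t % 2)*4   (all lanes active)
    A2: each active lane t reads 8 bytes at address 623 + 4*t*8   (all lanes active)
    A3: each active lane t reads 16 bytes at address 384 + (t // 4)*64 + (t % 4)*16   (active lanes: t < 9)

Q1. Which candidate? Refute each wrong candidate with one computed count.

A: A2 gives 5 transactions, not 4
C: A1 gives 8 transactions, not 16
D: A1 gives 17 transactions, not 16
B: all counts match (16,4,5)

Answer: B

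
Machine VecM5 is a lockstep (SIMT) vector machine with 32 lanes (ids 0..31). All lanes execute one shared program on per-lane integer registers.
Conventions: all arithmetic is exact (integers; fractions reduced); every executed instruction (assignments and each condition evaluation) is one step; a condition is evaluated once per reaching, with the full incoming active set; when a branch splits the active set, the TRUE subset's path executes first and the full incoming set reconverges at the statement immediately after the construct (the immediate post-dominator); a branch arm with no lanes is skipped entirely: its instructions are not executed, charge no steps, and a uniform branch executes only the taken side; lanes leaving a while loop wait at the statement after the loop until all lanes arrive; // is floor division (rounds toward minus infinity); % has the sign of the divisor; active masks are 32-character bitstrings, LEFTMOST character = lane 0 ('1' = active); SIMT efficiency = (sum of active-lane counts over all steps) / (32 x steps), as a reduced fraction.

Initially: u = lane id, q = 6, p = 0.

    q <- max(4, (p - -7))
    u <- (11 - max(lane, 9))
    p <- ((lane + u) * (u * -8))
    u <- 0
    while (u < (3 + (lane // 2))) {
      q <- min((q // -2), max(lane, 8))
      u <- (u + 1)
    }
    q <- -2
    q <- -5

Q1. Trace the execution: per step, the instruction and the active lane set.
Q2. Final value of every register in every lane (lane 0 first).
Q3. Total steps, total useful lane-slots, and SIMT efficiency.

step 0: q <- max(4, (p - -7))        11111111111111111111111111111111
step 1: u <- (11 - max(lane, 9))     11111111111111111111111111111111
step 2: p <- ((lane + u) * (u * -8)) 11111111111111111111111111111111
step 3: u <- 0                       11111111111111111111111111111111
step 4: eval (u < (3 + (lane // 2))) 11111111111111111111111111111111
step 5: q <- min((q // -2), max(lane, 8)) 11111111111111111111111111111111
step 6: u <- (u + 1)                 11111111111111111111111111111111
step 7: eval (u < (3 + (lane // 2))) 11111111111111111111111111111111
step 8: q <- min((q // -2), max(lane, 8)) 11111111111111111111111111111111
step 9: u <- (u + 1)                 11111111111111111111111111111111
step 10: eval (u < (3 + (lane // 2))) 11111111111111111111111111111111
step 11: q <- min((q // -2), max(lane, 8)) 11111111111111111111111111111111
step 12: u <- (u + 1)                 11111111111111111111111111111111
step 13: eval (u < (3 + (lane // 2))) 11111111111111111111111111111111
step 14: q <- min((q // -2), max(lane, 8)) 00111111111111111111111111111111
step 15: u <- (u + 1)                 00111111111111111111111111111111
step 16: eval (u < (3 + (lane // 2))) 00111111111111111111111111111111
step 17: q <- min((q // -2), max(lane, 8)) 00001111111111111111111111111111
step 18: u <- (u + 1)                 00001111111111111111111111111111
step 19: eval (u < (3 + (lane // 2))) 00001111111111111111111111111111
step 20: q <- min((q // -2), max(lane, 8)) 00000011111111111111111111111111
step 21: u <- (u + 1)                 00000011111111111111111111111111
step 22: eval (u < (3 + (lane // 2))) 00000011111111111111111111111111
step 23: q <- min((q // -2), max(lane, 8)) 00000000111111111111111111111111
step 24: u <- (u + 1)                 00000000111111111111111111111111
step 25: eval (u < (3 + (lane // 2))) 00000000111111111111111111111111
step 26: q <- min((q // -2), max(lane, 8)) 00000000001111111111111111111111
step 27: u <- (u + 1)                 00000000001111111111111111111111
step 28: eval (u < (3 + (lane // 2))) 00000000001111111111111111111111
step 29: q <- min((q // -2), max(lane, 8)) 00000000000011111111111111111111
step 30: u <- (u + 1)                 00000000000011111111111111111111
step 31: eval (u < (3 + (lane // 2))) 00000000000011111111111111111111
step 32: q <- min((q // -2), max(lane, 8)) 00000000000000111111111111111111
step 33: u <- (u + 1)                 00000000000000111111111111111111
step 34: eval (u < (3 + (lane // 2))) 00000000000000111111111111111111
step 35: q <- min((q // -2), max(lane, 8)) 00000000000000001111111111111111
step 36: u <- (u + 1)                 00000000000000001111111111111111
step 37: eval (u < (3 + (lane // 2))) 00000000000000001111111111111111
step 38: q <- min((q // -2), max(lane, 8)) 00000000000000000011111111111111
step 39: u <- (u + 1)                 00000000000000000011111111111111
step 40: eval (u < (3 + (lane // 2))) 00000000000000000011111111111111
step 41: q <- min((q // -2), max(lane, 8)) 00000000000000000000111111111111
step 42: u <- (u + 1)                 00000000000000000000111111111111
step 43: eval (u < (3 + (lane // 2))) 00000000000000000000111111111111
step 44: q <- min((q // -2), max(lane, 8)) 00000000000000000000001111111111
step 45: u <- (u + 1)                 00000000000000000000001111111111
step 46: eval (u < (3 + (lane // 2))) 00000000000000000000001111111111
step 47: q <- min((q // -2), max(lane, 8)) 00000000000000000000000011111111
step 48: u <- (u + 1)                 00000000000000000000000011111111
step 49: eval (u < (3 + (lane // 2))) 00000000000000000000000011111111
step 50: q <- min((q // -2), max(lane, 8)) 00000000000000000000000000111111
step 51: u <- (u + 1)                 00000000000000000000000000111111
step 52: eval (u < (3 + (lane // 2))) 00000000000000000000000000111111
step 53: q <- min((q // -2), max(lane, 8)) 00000000000000000000000000001111
step 54: u <- (u + 1)                 00000000000000000000000000001111
step 55: eval (u < (3 + (lane // 2))) 00000000000000000000000000001111
step 56: q <- min((q // -2), max(lane, 8)) 00000000000000000000000000000011
step 57: u <- (u + 1)                 00000000000000000000000000000011
step 58: eval (u < (3 + (lane // 2))) 00000000000000000000000000000011
step 59: q <- -2                      11111111111111111111111111111111
step 60: q <- -5                      11111111111111111111111111111111

Answer: 61 steps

u: 3,3,4,4,5,5,6,6,7,7,8,8,9,9,10,10,11,11,12,12,13,13,14,14,15,15,16,16,17,17,18,18
q: -5,-5,-5,-5,-5,-5,-5,-5,-5,-5,-5,-5,-5,-5,-5,-5,-5,-5,-5,-5,-5,-5,-5,-5,-5,-5,-5,-5,-5,-5,-5,-5
p: -32,-48,-64,-80,-96,-112,-128,-144,-160,-176,-88,0,88,176,264,352,440,528,616,704,792,880,968,1056,1144,1232,1320,1408,1496,1584,1672,1760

steps = 61; useful = 1232; efficiency = 1232/1952 = 77/122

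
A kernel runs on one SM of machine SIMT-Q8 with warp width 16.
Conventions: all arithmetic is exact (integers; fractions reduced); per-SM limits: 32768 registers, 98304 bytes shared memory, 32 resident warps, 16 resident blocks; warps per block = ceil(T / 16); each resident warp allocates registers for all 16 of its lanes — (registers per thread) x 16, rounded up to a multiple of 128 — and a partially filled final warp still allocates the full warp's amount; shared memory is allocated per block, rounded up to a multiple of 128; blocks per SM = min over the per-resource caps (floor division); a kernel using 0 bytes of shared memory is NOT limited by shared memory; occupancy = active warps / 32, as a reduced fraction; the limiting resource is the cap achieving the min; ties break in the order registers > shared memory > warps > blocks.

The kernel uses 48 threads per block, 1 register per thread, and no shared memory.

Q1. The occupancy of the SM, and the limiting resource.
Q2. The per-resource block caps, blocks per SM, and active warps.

Answer: occupancy 15/16, limited by warps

registers: 85 blocks
shared memory: no limit (kernel uses none)
warps: 10 blocks
blocks: 16 blocks

Answer: 10 blocks, 30 active warps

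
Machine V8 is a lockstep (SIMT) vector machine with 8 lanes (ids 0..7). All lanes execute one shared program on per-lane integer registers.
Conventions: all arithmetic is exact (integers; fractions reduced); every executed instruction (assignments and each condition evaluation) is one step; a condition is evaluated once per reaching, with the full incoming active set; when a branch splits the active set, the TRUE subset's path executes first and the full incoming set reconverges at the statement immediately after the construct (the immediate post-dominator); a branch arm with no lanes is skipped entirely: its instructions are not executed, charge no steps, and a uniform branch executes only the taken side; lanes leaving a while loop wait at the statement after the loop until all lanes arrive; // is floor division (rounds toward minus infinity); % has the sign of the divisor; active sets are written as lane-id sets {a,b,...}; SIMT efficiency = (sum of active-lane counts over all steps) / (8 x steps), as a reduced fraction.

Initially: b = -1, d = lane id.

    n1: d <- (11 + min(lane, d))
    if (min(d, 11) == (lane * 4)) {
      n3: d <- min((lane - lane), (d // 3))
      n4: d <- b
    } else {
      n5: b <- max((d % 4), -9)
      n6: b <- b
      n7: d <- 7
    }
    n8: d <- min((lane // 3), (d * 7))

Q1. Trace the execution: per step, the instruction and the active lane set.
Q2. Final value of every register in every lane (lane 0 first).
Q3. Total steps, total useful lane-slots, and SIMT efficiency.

step 0: d <- (11 + min(lane, d))     {0,1,2,3,4,5,6,7}
step 1: eval (min(d, 11) == (lane * 4)) {0,1,2,3,4,5,6,7}
step 2: b <- max((d % 4), -9)        {0,1,2,3,4,5,6,7}
step 3: b <- b                       {0,1,2,3,4,5,6,7}
step 4: d <- 7                       {0,1,2,3,4,5,6,7}
step 5: d <- min((lane // 3), (d * 7)) {0,1,2,3,4,5,6,7}

Answer: 6 steps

b: 3,0,1,2,3,0,1,2
d: 0,0,0,1,1,1,2,2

steps = 6; useful = 48; efficiency = 48/48 = 1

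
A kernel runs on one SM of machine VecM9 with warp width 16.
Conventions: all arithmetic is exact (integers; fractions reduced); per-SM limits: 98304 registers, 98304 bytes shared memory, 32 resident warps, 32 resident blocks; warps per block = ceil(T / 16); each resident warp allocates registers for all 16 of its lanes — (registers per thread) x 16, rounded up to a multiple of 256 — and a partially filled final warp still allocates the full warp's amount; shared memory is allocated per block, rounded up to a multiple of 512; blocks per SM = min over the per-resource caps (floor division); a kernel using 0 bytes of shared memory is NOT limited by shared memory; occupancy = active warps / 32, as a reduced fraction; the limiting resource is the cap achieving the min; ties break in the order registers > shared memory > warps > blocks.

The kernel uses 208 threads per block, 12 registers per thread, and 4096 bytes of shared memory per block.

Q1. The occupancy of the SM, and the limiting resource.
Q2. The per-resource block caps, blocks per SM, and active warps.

Answer: occupancy 13/16, limited by warps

registers: 29 blocks
shared memory: 24 blocks
warps: 2 blocks
blocks: 32 blocks

Answer: 2 blocks, 26 active warps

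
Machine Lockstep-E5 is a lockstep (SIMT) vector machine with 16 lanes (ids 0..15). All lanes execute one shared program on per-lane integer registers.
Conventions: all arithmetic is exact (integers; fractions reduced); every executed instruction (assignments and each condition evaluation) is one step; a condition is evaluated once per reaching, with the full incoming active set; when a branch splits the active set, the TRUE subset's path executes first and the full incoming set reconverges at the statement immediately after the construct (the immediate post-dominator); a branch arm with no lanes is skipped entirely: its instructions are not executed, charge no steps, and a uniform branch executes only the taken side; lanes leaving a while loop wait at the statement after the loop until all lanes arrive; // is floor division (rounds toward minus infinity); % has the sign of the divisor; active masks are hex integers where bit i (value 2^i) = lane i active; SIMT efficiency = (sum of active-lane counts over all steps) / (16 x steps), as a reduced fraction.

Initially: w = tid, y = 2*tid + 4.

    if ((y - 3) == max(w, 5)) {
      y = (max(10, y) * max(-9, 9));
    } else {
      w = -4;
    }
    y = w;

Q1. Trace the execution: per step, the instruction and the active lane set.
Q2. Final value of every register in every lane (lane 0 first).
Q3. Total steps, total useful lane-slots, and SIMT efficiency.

step 0: eval ((y - 3) == max(w, 5))  0xffff
step 1: y <- (max(10, y) * max(-9, 9)) 0x0004
step 2: w <- -4                      0xfffb
step 3: y <- w                       0xffff

Answer: 4 steps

w: -4,-4,2,-4,-4,-4,-4,-4,-4,-4,-4,-4,-4,-4,-4,-4
y: -4,-4,2,-4,-4,-4,-4,-4,-4,-4,-4,-4,-4,-4,-4,-4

steps = 4; useful = 48; efficiency = 48/64 = 3/4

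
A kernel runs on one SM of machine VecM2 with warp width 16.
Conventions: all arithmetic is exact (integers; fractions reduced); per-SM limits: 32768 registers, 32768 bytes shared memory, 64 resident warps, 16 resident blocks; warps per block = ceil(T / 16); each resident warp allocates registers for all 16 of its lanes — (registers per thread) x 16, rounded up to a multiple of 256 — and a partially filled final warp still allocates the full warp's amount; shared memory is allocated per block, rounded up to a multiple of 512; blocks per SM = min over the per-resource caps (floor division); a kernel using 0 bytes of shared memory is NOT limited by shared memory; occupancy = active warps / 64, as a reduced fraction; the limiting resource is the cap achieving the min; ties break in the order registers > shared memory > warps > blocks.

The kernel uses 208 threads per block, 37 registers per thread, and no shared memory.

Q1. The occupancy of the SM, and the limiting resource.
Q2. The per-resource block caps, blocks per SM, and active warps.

Answer: occupancy 39/64, limited by registers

registers: 3 blocks
shared memory: no limit (kernel uses none)
warps: 4 blocks
blocks: 16 blocks

Answer: 3 blocks, 39 active warps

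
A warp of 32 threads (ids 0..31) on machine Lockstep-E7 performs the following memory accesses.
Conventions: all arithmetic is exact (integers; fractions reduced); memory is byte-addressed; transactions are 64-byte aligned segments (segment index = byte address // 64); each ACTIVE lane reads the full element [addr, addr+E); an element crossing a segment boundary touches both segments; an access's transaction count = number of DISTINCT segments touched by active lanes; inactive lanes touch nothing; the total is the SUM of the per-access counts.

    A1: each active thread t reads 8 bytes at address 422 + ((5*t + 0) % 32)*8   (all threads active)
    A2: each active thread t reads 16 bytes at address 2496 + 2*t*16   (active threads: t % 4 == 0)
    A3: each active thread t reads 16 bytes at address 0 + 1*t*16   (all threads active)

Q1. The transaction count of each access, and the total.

A1: 5 transactions
A2: 8 transactions
A3: 8 transactions

Answer: 5,8,8; total 21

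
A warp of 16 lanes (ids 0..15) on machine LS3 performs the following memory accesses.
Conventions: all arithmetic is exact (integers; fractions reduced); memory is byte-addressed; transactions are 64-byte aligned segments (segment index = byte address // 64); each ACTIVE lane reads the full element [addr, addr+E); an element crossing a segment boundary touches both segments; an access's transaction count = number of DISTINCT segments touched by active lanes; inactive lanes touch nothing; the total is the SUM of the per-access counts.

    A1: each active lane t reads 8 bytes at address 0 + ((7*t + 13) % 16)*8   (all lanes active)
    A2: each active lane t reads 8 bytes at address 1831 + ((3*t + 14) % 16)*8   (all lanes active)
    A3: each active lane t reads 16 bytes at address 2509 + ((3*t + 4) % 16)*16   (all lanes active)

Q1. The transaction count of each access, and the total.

A1: 2 transactions
A2: 3 transactions
A3: 5 transactions

Answer: 2,3,5; total 10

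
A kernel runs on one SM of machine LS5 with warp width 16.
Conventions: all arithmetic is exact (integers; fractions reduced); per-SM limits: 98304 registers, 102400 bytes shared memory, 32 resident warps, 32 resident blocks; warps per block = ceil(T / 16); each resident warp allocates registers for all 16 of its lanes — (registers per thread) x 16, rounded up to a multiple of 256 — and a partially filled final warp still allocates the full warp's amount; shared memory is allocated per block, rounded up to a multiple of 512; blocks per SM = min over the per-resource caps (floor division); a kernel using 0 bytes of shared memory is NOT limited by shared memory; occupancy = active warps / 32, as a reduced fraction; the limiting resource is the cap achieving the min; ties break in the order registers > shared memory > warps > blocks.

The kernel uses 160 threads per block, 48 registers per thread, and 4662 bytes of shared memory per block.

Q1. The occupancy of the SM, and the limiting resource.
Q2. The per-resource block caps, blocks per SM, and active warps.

Answer: occupancy 15/16, limited by warps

registers: 12 blocks
shared memory: 20 blocks
warps: 3 blocks
blocks: 32 blocks

Answer: 3 blocks, 30 active warps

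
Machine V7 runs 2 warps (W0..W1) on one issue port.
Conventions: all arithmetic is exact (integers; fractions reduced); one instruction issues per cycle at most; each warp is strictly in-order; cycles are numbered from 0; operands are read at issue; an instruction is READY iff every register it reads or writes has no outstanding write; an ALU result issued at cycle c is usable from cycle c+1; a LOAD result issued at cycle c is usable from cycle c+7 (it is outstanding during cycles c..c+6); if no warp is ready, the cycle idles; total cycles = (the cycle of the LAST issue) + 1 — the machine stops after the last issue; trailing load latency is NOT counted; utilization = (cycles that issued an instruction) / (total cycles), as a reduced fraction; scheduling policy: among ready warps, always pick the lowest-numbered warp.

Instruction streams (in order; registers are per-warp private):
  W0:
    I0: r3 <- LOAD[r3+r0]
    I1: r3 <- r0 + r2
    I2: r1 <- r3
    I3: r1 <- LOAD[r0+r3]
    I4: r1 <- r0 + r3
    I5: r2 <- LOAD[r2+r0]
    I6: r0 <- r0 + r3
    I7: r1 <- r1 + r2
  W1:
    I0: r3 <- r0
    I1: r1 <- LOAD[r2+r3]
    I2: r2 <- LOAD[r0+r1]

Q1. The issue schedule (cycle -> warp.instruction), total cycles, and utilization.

cycle 0: W0.I0
cycle 1: W1.I0
cycle 2: W1.I1
cycle 3: idle
cycle 4: idle
cycle 5: idle
cycle 6: idle
cycle 7: W0.I1
cycle 8: W0.I2
cycle 9: W0.I3
cycle 10: W1.I2
cycle 11: idle
cycle 12: idle
cycle 13: idle
cycle 14: idle
cycle 15: idle
cycle 16: W0.I4
cycle 17: W0.I5
cycle 18: W0.I6
cycle 19: idle
cycle 20: idle
cycle 21: idle
cycle 22: idle
cycle 23: idle
cycle 24: W0.I7

Answer: 25 cycles, utilization 11/25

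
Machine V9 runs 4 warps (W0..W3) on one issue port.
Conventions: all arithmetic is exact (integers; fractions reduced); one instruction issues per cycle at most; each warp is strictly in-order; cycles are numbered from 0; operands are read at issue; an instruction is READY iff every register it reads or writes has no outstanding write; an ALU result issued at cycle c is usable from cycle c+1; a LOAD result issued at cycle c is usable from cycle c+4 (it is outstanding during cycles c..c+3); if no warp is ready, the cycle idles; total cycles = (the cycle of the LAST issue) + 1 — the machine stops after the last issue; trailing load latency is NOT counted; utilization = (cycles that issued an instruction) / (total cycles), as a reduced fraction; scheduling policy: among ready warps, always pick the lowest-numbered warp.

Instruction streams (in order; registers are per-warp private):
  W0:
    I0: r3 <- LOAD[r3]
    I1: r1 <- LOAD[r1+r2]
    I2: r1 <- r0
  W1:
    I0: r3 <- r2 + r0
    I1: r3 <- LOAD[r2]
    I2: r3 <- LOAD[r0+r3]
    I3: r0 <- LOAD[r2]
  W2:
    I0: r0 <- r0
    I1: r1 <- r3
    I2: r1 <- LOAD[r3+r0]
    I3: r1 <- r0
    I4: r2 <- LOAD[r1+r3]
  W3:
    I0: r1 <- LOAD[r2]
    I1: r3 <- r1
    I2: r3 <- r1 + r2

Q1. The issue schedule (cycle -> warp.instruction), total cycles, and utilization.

cycle 0: W0.I0
cycle 1: W0.I1
cycle 2: W1.I0
cycle 3: W1.I1
cycle 4: W2.I0
cycle 5: W0.I2
cycle 6: W2.I1
cycle 7: W1.I2
cycle 8: W1.I3
cycle 9: W2.I2
cycle 10: W3.I0
cycle 11: idle
cycle 12: idle
cycle 13: W2.I3
cycle 14: W2.I4
cycle 15: W3.I1
cycle 16: W3.I2

Answer: 17 cycles, utilization 15/17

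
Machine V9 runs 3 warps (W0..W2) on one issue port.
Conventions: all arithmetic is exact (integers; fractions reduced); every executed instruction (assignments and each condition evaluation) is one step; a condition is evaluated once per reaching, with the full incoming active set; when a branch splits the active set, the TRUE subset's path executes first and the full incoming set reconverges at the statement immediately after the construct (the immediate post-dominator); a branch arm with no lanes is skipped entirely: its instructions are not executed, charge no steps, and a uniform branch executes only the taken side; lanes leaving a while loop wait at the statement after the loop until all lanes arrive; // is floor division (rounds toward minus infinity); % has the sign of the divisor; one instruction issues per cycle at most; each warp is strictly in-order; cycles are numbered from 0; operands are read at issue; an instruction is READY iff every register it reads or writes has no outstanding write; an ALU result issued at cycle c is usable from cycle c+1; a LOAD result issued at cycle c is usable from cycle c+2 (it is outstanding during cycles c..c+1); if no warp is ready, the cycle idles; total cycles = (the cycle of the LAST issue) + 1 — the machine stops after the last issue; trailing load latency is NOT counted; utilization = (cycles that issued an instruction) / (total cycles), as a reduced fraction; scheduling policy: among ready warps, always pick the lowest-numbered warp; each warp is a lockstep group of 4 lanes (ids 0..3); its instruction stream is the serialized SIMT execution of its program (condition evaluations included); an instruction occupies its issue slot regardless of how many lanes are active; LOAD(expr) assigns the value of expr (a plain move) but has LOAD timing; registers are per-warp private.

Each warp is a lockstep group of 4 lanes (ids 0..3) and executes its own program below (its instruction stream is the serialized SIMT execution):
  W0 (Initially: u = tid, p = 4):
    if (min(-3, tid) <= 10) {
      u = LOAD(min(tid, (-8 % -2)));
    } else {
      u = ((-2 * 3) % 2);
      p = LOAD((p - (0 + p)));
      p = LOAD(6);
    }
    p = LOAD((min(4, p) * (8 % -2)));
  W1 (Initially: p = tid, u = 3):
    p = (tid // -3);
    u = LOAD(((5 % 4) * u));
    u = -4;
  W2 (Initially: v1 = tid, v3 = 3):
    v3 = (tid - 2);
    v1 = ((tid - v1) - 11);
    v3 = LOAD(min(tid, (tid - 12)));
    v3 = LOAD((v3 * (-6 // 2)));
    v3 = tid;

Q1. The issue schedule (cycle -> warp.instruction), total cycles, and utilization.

cycle 0: W0.I0
cycle 1: W0.I1
cycle 2: W0.I2
cycle 3: W1.I0
cycle 4: W1.I1
cycle 5: W2.I0
cycle 6: W1.I2
cycle 7: W2.I1
cycle 8: W2.I2
cycle 9: idle
cycle 10: W2.I3
cycle 11: idle
cycle 12: W2.I4

Answer: 13 cycles, utilization 11/13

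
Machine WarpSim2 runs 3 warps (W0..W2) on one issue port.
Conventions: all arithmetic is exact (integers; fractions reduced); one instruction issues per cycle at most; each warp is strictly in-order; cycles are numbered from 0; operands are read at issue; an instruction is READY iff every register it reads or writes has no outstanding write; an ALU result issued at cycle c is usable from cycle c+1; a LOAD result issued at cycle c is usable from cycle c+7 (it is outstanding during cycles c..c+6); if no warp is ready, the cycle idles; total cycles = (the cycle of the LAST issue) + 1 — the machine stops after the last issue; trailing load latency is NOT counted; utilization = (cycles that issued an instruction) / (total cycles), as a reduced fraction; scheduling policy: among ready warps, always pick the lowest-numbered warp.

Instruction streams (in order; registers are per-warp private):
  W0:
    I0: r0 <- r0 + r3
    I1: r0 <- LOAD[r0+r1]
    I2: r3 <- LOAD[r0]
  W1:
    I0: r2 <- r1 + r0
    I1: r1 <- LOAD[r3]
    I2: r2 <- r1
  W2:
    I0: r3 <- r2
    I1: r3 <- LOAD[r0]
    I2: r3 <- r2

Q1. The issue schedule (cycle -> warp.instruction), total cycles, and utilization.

cycle 0: W0.I0
cycle 1: W0.I1
cycle 2: W1.I0
cycle 3: W1.I1
cycle 4: W2.I0
cycle 5: W2.I1
cycle 6: idle
cycle 7: idle
cycle 8: W0.I2
cycle 9: idle
cycle 10: W1.I2
cycle 11: idle
cycle 12: W2.I2

Answer: 13 cycles, utilization 9/13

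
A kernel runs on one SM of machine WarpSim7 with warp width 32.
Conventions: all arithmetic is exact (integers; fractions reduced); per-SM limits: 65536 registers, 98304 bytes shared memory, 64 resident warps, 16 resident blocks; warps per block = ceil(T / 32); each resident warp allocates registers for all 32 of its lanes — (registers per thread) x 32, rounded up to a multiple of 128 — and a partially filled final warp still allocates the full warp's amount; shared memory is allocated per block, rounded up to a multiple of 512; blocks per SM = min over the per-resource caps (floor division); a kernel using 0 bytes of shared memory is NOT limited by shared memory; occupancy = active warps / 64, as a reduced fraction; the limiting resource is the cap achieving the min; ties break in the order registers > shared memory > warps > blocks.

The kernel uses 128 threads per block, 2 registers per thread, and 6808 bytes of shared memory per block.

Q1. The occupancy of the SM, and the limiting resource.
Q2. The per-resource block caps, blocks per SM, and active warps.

Answer: occupancy 13/16, limited by shared memory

registers: 128 blocks
shared memory: 13 blocks
warps: 16 blocks
blocks: 16 blocks

Answer: 13 blocks, 52 active warps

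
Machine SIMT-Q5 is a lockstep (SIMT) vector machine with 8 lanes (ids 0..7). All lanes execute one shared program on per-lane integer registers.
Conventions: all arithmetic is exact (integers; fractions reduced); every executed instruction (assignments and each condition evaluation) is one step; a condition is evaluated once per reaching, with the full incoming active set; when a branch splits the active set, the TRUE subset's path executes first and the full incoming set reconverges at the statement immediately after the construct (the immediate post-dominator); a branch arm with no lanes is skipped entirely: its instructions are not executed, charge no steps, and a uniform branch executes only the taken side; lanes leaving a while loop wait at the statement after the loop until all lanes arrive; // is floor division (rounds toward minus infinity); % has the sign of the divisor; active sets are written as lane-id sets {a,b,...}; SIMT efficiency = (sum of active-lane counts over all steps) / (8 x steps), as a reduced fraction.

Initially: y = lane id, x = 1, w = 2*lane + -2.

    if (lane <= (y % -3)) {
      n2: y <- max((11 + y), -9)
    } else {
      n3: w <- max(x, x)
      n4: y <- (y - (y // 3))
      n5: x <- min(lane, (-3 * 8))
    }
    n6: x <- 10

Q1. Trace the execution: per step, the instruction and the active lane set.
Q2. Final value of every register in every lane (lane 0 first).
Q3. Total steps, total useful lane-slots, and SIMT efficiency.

step 0: eval (lane <= (y % -3))      {0,1,2,3,4,5,6,7}
step 1: y <- max((11 + y), -9)       {0}
step 2: w <- max(x, x)               {1,2,3,4,5,6,7}
step 3: y <- (y - (y // 3))          {1,2,3,4,5,6,7}
step 4: x <- min(lane, (-3 * 8))     {1,2,3,4,5,6,7}
step 5: x <- 10                      {0,1,2,3,4,5,6,7}

Answer: 6 steps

y: 11,1,2,2,3,4,4,5
x: 10,10,10,10,10,10,10,10
w: -2,1,1,1,1,1,1,1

steps = 6; useful = 38; efficiency = 38/48 = 19/24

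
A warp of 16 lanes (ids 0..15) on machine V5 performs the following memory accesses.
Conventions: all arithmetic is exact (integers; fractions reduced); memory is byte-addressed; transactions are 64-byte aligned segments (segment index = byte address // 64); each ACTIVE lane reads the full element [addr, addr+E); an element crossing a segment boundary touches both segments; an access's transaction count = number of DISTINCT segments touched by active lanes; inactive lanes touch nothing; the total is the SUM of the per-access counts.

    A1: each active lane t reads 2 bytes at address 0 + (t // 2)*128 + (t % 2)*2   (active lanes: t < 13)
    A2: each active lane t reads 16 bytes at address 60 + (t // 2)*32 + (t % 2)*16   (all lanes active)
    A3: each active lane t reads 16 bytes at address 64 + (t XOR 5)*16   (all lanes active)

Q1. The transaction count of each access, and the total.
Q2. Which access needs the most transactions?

A1: 7 transactions
A2: 5 transactions
A3: 4 transactions

Answer: 7,5,4; total 16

Answer: A1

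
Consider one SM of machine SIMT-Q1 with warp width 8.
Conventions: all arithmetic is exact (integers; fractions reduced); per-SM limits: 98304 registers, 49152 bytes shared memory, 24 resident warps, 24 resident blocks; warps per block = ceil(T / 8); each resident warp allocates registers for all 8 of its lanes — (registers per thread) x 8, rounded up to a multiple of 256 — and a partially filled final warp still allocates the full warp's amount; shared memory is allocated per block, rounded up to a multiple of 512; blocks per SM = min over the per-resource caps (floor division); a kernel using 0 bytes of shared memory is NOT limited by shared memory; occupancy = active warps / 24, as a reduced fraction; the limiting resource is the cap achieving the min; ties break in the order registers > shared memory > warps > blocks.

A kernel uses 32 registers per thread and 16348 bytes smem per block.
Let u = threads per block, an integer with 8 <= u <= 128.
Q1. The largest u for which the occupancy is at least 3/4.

Answer: u = 96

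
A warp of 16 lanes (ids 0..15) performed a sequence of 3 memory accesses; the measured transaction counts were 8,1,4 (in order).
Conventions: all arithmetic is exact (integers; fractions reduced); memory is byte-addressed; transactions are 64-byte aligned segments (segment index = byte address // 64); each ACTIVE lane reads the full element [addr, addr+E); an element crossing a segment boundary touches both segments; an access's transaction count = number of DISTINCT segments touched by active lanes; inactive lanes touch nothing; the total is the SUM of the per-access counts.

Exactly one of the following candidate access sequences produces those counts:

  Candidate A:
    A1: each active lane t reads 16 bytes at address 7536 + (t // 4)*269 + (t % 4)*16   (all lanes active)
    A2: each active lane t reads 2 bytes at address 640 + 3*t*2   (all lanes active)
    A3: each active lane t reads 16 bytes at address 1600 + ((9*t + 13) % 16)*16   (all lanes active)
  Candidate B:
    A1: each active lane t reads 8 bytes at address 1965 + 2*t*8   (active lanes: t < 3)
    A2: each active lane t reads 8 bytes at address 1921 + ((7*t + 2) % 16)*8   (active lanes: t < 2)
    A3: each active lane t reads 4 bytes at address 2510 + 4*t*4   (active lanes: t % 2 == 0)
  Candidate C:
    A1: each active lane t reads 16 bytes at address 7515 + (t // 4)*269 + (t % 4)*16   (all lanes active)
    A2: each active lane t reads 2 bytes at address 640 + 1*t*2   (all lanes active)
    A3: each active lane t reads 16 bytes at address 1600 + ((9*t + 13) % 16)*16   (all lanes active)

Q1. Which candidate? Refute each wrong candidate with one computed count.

A: A2 gives 2 transactions, not 1
B: A1 gives 2 transactions, not 8
C: all counts match (8,1,4)

Answer: C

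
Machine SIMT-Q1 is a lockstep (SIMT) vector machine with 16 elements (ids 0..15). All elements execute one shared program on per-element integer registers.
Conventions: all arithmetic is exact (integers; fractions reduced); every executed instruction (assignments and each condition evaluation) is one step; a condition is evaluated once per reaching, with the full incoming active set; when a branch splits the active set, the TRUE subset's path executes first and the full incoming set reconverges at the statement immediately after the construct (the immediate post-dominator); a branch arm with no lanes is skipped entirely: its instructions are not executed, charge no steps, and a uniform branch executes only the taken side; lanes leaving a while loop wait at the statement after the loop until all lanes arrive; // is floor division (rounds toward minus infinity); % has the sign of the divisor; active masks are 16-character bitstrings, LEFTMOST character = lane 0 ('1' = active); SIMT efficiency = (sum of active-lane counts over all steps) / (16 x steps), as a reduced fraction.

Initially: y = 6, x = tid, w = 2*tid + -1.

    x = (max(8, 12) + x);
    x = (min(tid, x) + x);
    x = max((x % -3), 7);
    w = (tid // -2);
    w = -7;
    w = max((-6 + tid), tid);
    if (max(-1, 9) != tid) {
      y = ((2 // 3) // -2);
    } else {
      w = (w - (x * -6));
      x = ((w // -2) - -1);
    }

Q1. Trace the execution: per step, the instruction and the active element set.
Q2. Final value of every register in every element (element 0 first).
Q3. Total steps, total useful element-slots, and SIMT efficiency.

step 0: x <- (max(8, 12) + x)        1111111111111111
step 1: x <- (min(tid, x) + x)       1111111111111111
step 2: x <- max((x % -3), 7)        1111111111111111
step 3: w <- (tid // -2)             1111111111111111
step 4: w <- -7                      1111111111111111
step 5: w <- max((-6 + tid), tid)    1111111111111111
step 6: eval (max(-1, 9) != tid)     1111111111111111
step 7: y <- ((2 // 3) // -2)        1111111110111111
step 8: w <- (w - (x * -6))          0000000001000000
step 9: x <- ((w // -2) - -1)        0000000001000000

Answer: 10 steps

y: 0,0,0,0,0,0,0,0,0,6,0,0,0,0,0,0
x: 7,7,7,7,7,7,7,7,7,-25,7,7,7,7,7,7
w: 0,1,2,3,4,5,6,7,8,51,10,11,12,13,14,15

steps = 10; useful = 129; efficiency = 129/160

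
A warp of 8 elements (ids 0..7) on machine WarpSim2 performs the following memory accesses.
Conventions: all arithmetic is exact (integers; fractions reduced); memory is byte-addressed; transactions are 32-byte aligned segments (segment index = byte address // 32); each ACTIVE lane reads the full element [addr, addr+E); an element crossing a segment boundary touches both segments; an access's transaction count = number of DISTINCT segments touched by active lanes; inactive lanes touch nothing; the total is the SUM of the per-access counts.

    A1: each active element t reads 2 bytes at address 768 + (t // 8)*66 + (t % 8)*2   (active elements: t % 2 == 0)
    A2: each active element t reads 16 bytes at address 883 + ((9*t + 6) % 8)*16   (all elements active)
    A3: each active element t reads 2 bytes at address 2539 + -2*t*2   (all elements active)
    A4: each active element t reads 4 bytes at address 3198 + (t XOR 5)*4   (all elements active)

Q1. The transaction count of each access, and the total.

A1: 1 transaction
A2: 5 transactions
A3: 2 transactions
A4: 2 transactions

Answer: 1,5,2,2; total 10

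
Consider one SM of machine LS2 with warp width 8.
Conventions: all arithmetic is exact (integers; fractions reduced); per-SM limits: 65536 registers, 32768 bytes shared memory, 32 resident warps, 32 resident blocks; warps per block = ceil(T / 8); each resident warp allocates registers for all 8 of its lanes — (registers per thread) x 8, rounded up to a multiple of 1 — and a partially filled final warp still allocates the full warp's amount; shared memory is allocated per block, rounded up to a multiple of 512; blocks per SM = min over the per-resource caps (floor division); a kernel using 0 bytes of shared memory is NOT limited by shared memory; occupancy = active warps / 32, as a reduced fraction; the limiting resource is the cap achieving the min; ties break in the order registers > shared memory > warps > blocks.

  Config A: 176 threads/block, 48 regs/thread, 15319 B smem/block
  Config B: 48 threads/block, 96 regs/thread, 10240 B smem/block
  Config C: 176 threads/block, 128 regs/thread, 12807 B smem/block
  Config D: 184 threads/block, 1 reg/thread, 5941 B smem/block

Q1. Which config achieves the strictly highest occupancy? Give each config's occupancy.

occupancies: A 11/16, B 9/16, C 11/16, D 23/32

Answer: D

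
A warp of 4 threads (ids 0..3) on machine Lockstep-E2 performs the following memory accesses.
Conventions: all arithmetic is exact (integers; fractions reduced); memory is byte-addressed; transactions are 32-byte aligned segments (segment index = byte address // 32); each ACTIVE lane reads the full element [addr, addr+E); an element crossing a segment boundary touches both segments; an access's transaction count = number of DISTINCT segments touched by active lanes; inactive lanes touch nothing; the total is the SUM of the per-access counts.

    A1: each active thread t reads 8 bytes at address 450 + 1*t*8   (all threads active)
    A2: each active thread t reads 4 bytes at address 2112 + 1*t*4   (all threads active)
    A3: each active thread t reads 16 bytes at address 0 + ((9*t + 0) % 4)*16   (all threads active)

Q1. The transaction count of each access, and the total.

A1: 2 transactions
A2: 1 transaction
A3: 2 transactions

Answer: 2,1,2; total 5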